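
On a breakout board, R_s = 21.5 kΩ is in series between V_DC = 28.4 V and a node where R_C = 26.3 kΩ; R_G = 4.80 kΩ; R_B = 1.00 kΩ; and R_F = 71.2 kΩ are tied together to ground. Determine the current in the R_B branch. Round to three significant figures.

I ≈ 1.01 mA

Equivalent of the parallel group: R_p = 0.7934 kΩ.
Node voltage V_A = V_DC · R_p/(R_s + R_p) = 28.4 × 0.03559 = 1.011 V.
Branch current I = V_A/R_B = 1.011/1.00 = 1.011 mA.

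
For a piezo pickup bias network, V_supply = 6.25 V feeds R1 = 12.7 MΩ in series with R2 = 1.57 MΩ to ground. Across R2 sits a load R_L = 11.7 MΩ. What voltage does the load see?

The load sits in parallel with R2, giving an effective lower resistance R2' = R2·R_L/(R2+R_L) = 1.384 MΩ.
Now apply the divider: V_out = 6.25 × 0.09828 = 0.6143 V.

V_out ≈ 0.614 V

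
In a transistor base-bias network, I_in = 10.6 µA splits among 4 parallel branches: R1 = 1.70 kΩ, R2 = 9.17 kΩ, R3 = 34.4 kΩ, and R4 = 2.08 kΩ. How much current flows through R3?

ΣG = 1/1.70 + 1/9.17 + 1/34.4 + 1/2.08 = 1.207.
Current divider: I(R3) = I_in · G_k/ΣG = 10.6 × (0.02907/1.207) = 10.6 × 0.02408 = 0.2553 µA.

I ≈ 0.255 µA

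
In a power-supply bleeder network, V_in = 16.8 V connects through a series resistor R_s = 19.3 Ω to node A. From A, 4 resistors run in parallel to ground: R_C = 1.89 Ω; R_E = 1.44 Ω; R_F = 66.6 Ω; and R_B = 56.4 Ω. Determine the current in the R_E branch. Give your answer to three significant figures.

Parallel bank: R_p = 1/(1/1.89 + 1/1.44 + 1/66.6 + 1/56.4) = 0.7960 Ω.
V_A = 16.8 × 0.7960/20.10 = 0.6654 V.
Branch current I = V_A/R_E = 0.6654/1.44 = 0.4621 A.
(Equivalently: I_total = 0.8360 A, then current-divider fraction G_k/ΣG = 0.5528.)

I ≈ 0.462 A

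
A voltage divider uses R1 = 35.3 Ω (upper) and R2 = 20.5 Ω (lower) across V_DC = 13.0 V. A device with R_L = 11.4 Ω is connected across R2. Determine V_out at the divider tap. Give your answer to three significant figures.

R2 ‖ R_L = (20.5 × 11.4)/(20.5 + 11.4) = 7.326 Ω.
Then V_out = V_DC · R2'/(R1 + R2') = 13.0 × 7.326/42.63 = 2.234 V.
(Unloaded it would be 4.78 V; the load pulls it down.)

V_out ≈ 2.23 V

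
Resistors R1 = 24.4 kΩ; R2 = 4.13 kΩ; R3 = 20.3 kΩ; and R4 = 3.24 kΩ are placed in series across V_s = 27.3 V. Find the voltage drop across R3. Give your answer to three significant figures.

Series total: ΣR = 24.4 + 4.13 + 20.3 + 3.24 = 52.07 kΩ.
By the voltage-divider rule, V = 27.3 × 20.30/52.07 = 10.64 V.

V ≈ 10.6 V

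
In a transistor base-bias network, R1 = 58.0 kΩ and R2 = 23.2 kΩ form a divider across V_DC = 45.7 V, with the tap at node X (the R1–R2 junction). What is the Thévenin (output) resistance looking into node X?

Looking into X with the source shorted: R_th = R1·R2/(R1+R2) = 58.00 × 23.2/81.20 = 16.57 kΩ.

R_th ≈ 16.6 kΩ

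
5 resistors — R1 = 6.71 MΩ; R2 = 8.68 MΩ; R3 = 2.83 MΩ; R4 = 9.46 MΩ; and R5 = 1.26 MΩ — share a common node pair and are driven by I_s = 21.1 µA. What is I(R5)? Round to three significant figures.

ΣG = 1/6.71 + 1/8.68 + 1/2.83 + 1/9.46 + 1/1.26 = 1.517.
Current divider: I(R5) = I_s · G_k/ΣG = 21.1 × (0.7937/1.517) = 21.1 × 0.5232 = 11.04 µA.

I ≈ 11.0 µA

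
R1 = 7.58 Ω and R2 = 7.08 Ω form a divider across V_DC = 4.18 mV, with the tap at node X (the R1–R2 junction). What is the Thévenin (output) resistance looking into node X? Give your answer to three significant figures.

R_th ≈ 3.66 Ω

With V_DC suppressed (replaced by a short), R_th = R1 ‖ R2 = (7.580 × 7.08)/(7.580 + 7.08) = 3.661 Ω.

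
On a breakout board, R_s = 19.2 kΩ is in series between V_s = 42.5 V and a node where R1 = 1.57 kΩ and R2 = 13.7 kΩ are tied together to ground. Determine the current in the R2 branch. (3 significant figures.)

Combine the parallel branches: R_p = (1/1.57 + 1/13.7)⁻¹ = 1.409 kΩ.
V_A = 42.5 × 1.409/20.61 = 2.905 V.
I(R2) = V_A / R2 = 2.905/13.7 = 0.2120 mA.

I ≈ 0.212 mA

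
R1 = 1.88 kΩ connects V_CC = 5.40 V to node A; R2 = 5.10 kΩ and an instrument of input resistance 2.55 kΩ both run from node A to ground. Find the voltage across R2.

V_out ≈ 2.56 V

The load sits in parallel with R2, giving an effective lower resistance R2' = R2·R_L/(R2+R_L) = 1.700 kΩ.
Voltage divider with the loaded lower leg: V_out = 5.40 × 1.700/(1.88 + 1.700) = 5.40 × 0.4749 = 2.564 V.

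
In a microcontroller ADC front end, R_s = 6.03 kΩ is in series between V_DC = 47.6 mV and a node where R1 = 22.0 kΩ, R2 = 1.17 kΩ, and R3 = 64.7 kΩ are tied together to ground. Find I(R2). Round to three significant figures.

I ≈ 6.24 µA

Parallel bank: R_p = 1/(1/22.0 + 1/1.17 + 1/64.7) = 1.092 kΩ.
V_A = 47.6 × 1.092/7.122 = 7.299 mV.
Branch current I = V_A/R2 = 7.299/1.17 = 6.239 µA.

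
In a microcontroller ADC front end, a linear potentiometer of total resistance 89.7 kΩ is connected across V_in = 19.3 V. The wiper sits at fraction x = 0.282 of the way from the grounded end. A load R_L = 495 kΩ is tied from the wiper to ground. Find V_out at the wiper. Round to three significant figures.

Split the track: R_lower = x·R_p = 25.30 kΩ, R_upper = (1−x)·R_p = 64.40 kΩ.
(x·R_p) ‖ R_L = 24.07 kΩ.
V_out = 19.3 × 24.07/(64.40 + 24.07) = 5.250 V.

V_out ≈ 5.25 V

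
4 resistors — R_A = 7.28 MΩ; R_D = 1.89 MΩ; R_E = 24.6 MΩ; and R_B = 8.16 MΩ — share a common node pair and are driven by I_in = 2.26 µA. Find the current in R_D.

Conductances: ΣG = 1/7.28 + 1/1.89 + 1/24.6 + 1/8.16 = 0.8297 (1/MΩ).
R_D takes the fraction G_k/ΣG = 0.5291/0.8297 = 0.6377, so I = 2.26 × 0.6377 = 1.441 µA.

I ≈ 1.44 µA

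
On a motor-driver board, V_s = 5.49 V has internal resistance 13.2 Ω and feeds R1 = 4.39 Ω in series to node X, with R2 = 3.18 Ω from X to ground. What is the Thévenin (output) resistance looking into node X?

R1' = 13.2 + 4.39 = 17.59 Ω (source resistance + R1).
Looking into X with the source shorted: R_th = R1'·R2/(R1'+R2) = 17.59 × 3.18/20.77 = 2.693 Ω.

R_th ≈ 2.69 Ω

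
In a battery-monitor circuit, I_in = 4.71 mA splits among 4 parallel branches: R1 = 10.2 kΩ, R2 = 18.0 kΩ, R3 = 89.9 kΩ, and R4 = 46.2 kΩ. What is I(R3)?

I ≈ 0.281 mA

Conductances: ΣG = 1/10.2 + 1/18.0 + 1/89.9 + 1/46.2 = 0.1864 (1/kΩ).
By the current-divider rule, I = I_in · G_k/ΣG = 4.71 × 0.05969 = 0.2811 mA.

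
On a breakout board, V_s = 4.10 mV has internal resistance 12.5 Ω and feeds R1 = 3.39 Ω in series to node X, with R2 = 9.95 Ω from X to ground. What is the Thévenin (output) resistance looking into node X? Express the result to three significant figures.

R1' = 12.5 + 3.39 = 15.89 Ω (source resistance + R1).
Zeroing V_s shorts the top of R1' to ground, so R_th = R1' ‖ R2 = 6.119 Ω.

R_th ≈ 6.12 Ω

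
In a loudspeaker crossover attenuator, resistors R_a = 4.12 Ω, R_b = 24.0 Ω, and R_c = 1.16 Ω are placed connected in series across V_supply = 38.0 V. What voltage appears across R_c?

V ≈ 1.51 V

Series total: ΣR = 4.12 + 24.0 + 1.16 = 29.28 Ω.
Voltage divider: V = V_supply · (1.160 / 29.28) = 38.0 × 0.03962 = 1.505 V.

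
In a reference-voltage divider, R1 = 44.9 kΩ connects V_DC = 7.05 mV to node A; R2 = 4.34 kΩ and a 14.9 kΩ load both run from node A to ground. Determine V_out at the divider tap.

V_out ≈ 0.491 mV

The load sits in parallel with R2, giving an effective lower resistance R2' = R2·R_L/(R2+R_L) = 3.361 kΩ.
Voltage divider with the loaded lower leg: V_out = 7.05 × 3.361/(44.9 + 3.361) = 7.05 × 0.06964 = 0.4910 mV.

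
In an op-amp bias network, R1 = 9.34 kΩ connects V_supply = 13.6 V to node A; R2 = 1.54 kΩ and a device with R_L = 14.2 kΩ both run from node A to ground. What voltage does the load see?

V_out ≈ 1.76 V

R2 ‖ R_L = (1.54 × 14.2)/(1.54 + 14.2) = 1.389 kΩ.
Voltage divider with the loaded lower leg: V_out = 13.6 × 1.389/(9.34 + 1.389) = 13.6 × 0.1295 = 1.761 V.
(Unloaded it would be 1.93 V; the load pulls it down.)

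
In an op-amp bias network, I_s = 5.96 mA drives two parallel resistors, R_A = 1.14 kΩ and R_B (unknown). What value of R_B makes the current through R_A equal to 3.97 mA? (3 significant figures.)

R_B ≈ 2.27 kΩ

In a two-way split, I_A/I_s = R_B/(R_A + R_B).
With f = 0.6661, R_B = R_A · f/(1−f) = 1.14 × 1.995 = 2.274 kΩ.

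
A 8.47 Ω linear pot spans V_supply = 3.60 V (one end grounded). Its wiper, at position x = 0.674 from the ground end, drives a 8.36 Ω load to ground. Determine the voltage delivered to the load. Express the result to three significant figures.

V_out ≈ 1.98 V

Split the track: R_lower = x·R_p = 5.709 Ω, R_upper = (1−x)·R_p = 2.761 Ω.
R_L loads the lower segment: effective lower R = 3.392 Ω.
Loaded-divider output: V_out = 3.60 × 0.5513 = 1.985 V.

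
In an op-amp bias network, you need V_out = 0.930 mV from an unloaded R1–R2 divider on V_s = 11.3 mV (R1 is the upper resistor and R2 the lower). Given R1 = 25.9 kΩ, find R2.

R2 ≈ 2.32 kΩ

Required fraction k = V_out/V_s = 0.08230.
R2 = R1 · 0.08230/(1 − 0.08230) = 2.323 kΩ.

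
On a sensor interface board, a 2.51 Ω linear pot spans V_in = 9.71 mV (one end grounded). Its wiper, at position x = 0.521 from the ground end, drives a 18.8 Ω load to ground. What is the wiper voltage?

Split the track: R_lower = x·R_p = 1.308 Ω, R_upper = (1−x)·R_p = 1.202 Ω.
(x·R_p) ‖ R_L = 1.223 Ω.
Then V_out = V_in · 1.223/(1.202 + 1.223) = 4.896 mV.

V_out ≈ 4.90 mV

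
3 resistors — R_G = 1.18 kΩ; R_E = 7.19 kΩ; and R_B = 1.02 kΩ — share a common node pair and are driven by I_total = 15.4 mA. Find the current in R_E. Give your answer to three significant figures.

ΣG = 1/1.18 + 1/7.19 + 1/1.02 = 1.967.
By the current-divider rule, I = I_total · G_k/ΣG = 15.4 × 0.07071 = 1.089 mA.

I ≈ 1.09 mA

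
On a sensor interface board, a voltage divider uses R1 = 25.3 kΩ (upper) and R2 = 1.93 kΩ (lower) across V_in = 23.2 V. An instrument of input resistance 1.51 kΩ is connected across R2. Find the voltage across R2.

The load sits in parallel with R2, giving an effective lower resistance R2' = R2·R_L/(R2+R_L) = 0.8472 kΩ.
Then V_out = V_in · R2'/(R1 + R2') = 23.2 × 0.8472/26.15 = 0.7517 V.

V_out ≈ 0.752 V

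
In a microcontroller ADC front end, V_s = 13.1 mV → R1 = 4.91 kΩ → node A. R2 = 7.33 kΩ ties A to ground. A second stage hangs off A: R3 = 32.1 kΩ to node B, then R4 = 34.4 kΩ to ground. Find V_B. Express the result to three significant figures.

The second stage (R3 + R4 = 66.50 kΩ) loads node A in parallel with R2.
Effective lower resistance at A: R2 ‖ 66.50 = 6.602 kΩ.
First divider: V_A = V_s · 6.602/(4.91 + 6.602) = 7.513 mV.
Then the unloaded second divider: V_B = V_A × R4/(R3+R4) = 7.513 × 0.5173 = 3.886 mV.

V_B ≈ 3.89 mV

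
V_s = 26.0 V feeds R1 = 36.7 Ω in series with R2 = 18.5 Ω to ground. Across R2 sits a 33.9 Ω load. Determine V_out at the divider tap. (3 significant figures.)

R2 ‖ R_L = (18.5 × 33.9)/(18.5 + 33.9) = 11.97 Ω.
Now apply the divider: V_out = 26.0 × 0.2459 = 6.394 V.
(Unloaded it would be 8.71 V; the load pulls it down.)

V_out ≈ 6.39 V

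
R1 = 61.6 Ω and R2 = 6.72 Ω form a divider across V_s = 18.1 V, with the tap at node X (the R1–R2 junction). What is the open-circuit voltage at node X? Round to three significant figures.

V_th is the unloaded tap voltage: V_s · R2/(R1+R2) = 18.1 × 0.09836 = 1.780 V.

V_th ≈ 1.78 V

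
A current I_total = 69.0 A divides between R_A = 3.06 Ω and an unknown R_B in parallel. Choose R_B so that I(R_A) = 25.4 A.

In a two-way split, I_A/I_total = R_B/(R_A + R_B).
25.4/69.0 = R_B/(R_A + R_B) → R_B = R_A · (0.3681)/(1 − 0.3681) = 3.06 × 0.5826 = 1.783 Ω.

R_B ≈ 1.78 Ω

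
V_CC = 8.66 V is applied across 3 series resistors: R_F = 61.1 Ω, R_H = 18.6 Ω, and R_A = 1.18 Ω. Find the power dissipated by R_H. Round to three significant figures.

Series current I = V_CC/ΣR = 8.66/80.88 = 0.1071 A.
V(R_H) = I·R = 1.992 V; P = V·I = 1.992 × 0.1071 = 0.2132 W.

P ≈ 0.213 W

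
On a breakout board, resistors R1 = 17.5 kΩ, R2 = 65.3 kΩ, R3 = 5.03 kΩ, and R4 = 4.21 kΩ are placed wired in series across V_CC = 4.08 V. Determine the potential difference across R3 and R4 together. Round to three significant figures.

V ≈ 0.410 V

Total series resistance ΣR = 17.5 + 65.3 + 5.03 + 4.21 = 92.04 kΩ.
R_{R3..R4} = 5.03 + 4.21 = 9.240 kΩ.
By the voltage-divider rule, V = 4.08 × 9.240/92.04 = 0.4096 V.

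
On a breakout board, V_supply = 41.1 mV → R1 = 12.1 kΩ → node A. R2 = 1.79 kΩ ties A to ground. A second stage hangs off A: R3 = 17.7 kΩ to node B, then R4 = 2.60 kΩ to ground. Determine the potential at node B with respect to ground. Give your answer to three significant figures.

The second stage (R3 + R4 = 20.30 kΩ) loads node A in parallel with R2.
R2 ‖ (R3+R4) = 1.645 kΩ.
So V_A = 41.1 × 0.1197 = 4.919 mV.
Stage 2 is unloaded, so V_B = V_A · R4/(R3+R4) = 4.919 × 2.60/20.30 = 0.6300 mV.

V_B ≈ 0.630 mV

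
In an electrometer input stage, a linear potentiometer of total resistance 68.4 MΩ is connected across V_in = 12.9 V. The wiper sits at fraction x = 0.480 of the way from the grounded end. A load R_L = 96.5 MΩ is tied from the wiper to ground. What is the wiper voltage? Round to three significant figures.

Split the track: R_lower = x·R_p = 32.83 MΩ, R_upper = (1−x)·R_p = 35.57 MΩ.
R_L loads the lower segment: effective lower R = 24.50 MΩ.
Then V_out = V_in · 24.50/(35.57 + 24.50) = 5.261 V.
(Unloaded: V_out = x·V_in = 6.19 V.)

V_out ≈ 5.26 V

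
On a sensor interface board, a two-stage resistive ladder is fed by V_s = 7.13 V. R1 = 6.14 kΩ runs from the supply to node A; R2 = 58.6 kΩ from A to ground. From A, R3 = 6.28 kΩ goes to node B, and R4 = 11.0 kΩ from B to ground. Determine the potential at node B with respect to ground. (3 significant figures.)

Looking into the second stage from A: R3 + R4 = 17.28 kΩ appears in parallel with R2.
R2 ‖ (R3+R4) = 13.34 kΩ.
First divider: V_A = V_s · 13.34/(6.14 + 13.34) = 4.883 V.
Stage 2 is unloaded, so V_B = V_A · R4/(R3+R4) = 4.883 × 11.0/17.28 = 3.109 V.

V_B ≈ 3.11 V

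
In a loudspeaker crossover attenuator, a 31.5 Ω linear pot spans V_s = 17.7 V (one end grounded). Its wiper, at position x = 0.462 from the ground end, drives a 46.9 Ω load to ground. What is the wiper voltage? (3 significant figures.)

Lower segment x·R_p = 14.55 Ω; upper segment (1−x)·R_p = 16.95 Ω.
Lower segment in parallel with the load: 14.55 ‖ 46.9 = 11.11 Ω.
Loaded-divider output: V_out = 17.7 × 0.3959 = 7.008 V.
(Unloaded: V_out = x·V_s = 8.18 V.)

V_out ≈ 7.01 V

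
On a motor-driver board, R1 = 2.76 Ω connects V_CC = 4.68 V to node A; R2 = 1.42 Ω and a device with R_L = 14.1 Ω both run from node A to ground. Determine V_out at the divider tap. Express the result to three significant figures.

First combine the lower leg with the load: R2 ‖ R_L = 1.290 Ω.
Voltage divider with the loaded lower leg: V_out = 4.68 × 1.290/(2.76 + 1.290) = 4.68 × 0.3185 = 1.491 V.

V_out ≈ 1.49 V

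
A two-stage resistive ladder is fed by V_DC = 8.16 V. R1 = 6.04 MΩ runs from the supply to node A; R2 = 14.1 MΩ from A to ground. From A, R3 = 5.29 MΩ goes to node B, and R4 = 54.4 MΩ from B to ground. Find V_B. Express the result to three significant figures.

V_B ≈ 4.86 V

Looking into the second stage from A: R3 + R4 = 59.69 MΩ appears in parallel with R2.
Effective lower resistance at A: R2 ‖ 59.69 = 11.41 MΩ.
First divider: V_A = V_DC · 11.41/(6.04 + 11.41) = 5.335 V.
Then the unloaded second divider: V_B = V_A × R4/(R3+R4) = 5.335 × 0.9114 = 4.862 V.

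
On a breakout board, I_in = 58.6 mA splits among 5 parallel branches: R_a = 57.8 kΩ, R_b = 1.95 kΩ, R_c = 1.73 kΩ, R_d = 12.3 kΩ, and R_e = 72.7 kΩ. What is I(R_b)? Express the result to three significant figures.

I ≈ 25.0 mA

Conductances: ΣG = 1/57.8 + 1/1.95 + 1/1.73 + 1/12.3 + 1/72.7 = 1.203 (1/kΩ).
Current divider: I(R_b) = I_in · G_k/ΣG = 58.6 × (0.5128/1.203) = 58.6 × 0.4262 = 24.98 mA.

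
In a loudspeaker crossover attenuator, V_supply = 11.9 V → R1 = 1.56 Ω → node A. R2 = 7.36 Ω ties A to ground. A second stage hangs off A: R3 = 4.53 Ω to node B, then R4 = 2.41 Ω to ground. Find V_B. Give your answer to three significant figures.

V_B ≈ 2.88 V

Node A sees R2 in parallel with the series input of stage 2, R3 + R4 = 6.940 Ω.
Effective lower resistance at A: R2 ‖ 6.940 = 3.572 Ω.
V_A = 11.9 × 3.572/(1.56 + 3.572) = 8.283 V.
Then the unloaded second divider: V_B = V_A × R4/(R3+R4) = 8.283 × 0.3473 = 2.876 V.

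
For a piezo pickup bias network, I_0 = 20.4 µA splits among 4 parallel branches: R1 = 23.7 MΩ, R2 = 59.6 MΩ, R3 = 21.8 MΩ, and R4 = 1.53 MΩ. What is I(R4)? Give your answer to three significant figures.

I ≈ 17.6 µA

Total conductance ΣG = 1/23.7 + 1/59.6 + 1/21.8 + 1/1.53 = 0.7584 (units of 1/MΩ).
By the current-divider rule, I = I_0 · G_k/ΣG = 20.4 × 0.8618 = 17.58 µA.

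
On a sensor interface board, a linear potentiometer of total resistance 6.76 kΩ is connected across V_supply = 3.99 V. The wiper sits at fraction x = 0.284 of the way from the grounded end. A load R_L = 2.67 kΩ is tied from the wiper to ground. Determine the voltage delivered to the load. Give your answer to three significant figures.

Lower segment x·R_p = 1.920 kΩ; upper segment (1−x)·R_p = 4.840 kΩ.
R_L loads the lower segment: effective lower R = 1.117 kΩ.
V_out = 3.99 × 1.117/(4.840 + 1.117) = 0.7480 V.

V_out ≈ 0.748 V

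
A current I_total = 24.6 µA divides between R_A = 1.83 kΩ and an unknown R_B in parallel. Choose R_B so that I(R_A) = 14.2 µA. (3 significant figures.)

R_B ≈ 2.50 kΩ

In a two-way split, I_A/I_total = R_B/(R_A + R_B).
With f = 0.5772, R_B = R_A · f/(1−f) = 1.83 × 1.365 = 2.499 kΩ.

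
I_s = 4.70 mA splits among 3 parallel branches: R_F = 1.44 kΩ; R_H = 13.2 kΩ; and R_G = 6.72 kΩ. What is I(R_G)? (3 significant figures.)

Total conductance ΣG = 1/1.44 + 1/13.2 + 1/6.72 = 0.9190 (units of 1/kΩ).
By the current-divider rule, I = I_s · G_k/ΣG = 4.70 × 0.1619 = 0.7610 mA.

I ≈ 0.761 mA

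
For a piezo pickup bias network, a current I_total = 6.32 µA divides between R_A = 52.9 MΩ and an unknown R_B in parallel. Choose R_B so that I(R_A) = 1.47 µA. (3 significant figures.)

R_B ≈ 16.0 MΩ

In a two-way split, I_A/I_total = R_B/(R_A + R_B).
1.47/6.32 = R_B/(R_A + R_B) → R_B = R_A · (0.2326)/(1 − 0.2326) = 52.9 × 0.3031 = 16.03 MΩ.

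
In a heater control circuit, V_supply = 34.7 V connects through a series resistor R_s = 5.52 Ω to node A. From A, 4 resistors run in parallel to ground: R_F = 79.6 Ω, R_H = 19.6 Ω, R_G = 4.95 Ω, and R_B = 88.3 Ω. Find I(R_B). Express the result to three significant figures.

I ≈ 0.155 A

Equivalent of the parallel group: R_p = 3.611 Ω.
V_A = 34.7 × 3.611/9.131 = 13.72 V.
I(R_B) = V_A / R_B = 13.72/88.3 = 0.1554 A.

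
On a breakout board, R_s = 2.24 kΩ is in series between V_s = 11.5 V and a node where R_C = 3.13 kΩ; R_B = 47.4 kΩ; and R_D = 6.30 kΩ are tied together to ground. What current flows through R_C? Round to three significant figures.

I ≈ 1.73 mA

Combine the parallel branches: R_p = (1/3.13 + 1/47.4 + 1/6.30)⁻¹ = 2.003 kΩ.
V_A by voltage divider: V_A = 11.5 × 2.003/(2.24 + 2.003) = 5.428 V.
I(R_C) = V_A / R_C = 5.428/3.13 = 1.734 mA.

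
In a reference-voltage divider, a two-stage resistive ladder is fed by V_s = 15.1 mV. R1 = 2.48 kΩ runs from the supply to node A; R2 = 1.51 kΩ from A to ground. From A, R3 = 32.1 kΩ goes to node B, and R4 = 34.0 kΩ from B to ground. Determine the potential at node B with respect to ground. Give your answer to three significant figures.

V_B ≈ 2.90 mV

The second stage (R3 + R4 = 66.10 kΩ) loads node A in parallel with R2.
R2 ‖ (R3+R4) = 1.476 kΩ.
V_A = 15.1 × 1.476/(2.48 + 1.476) = 5.635 mV.
Stage 2 is unloaded, so V_B = V_A · R4/(R3+R4) = 5.635 × 34.0/66.10 = 2.898 mV.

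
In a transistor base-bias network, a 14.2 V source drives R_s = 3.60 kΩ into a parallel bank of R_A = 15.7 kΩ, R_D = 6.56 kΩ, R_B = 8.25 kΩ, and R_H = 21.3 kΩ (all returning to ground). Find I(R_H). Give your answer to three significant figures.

Equivalent of the parallel group: R_p = 2.602 kΩ.
Node voltage V_A = V_s · R_p/(R_s + R_p) = 14.2 × 0.4196 = 5.958 V.
Branch current I = V_A/R_H = 5.958/21.3 = 0.2797 mA.

I ≈ 0.280 mA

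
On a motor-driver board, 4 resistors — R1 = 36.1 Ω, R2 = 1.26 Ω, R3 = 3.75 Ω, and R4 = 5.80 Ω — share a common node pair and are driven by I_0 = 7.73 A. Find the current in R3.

I ≈ 1.64 A

Conductances: ΣG = 1/36.1 + 1/1.26 + 1/3.75 + 1/5.80 = 1.260 (1/Ω).
Current divider: I(R3) = I_0 · G_k/ΣG = 7.73 × (0.2667/1.260) = 7.73 × 0.2116 = 1.635 A.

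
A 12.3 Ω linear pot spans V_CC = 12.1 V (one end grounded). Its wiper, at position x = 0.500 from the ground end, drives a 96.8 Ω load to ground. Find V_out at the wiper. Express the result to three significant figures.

Split the track: R_lower = x·R_p = 6.150 Ω, R_upper = (1−x)·R_p = 6.150 Ω.
Lower segment in parallel with the load: 6.150 ‖ 96.8 = 5.783 Ω.
Then V_out = V_CC · 5.783/(6.150 + 5.783) = 5.864 V.
(Unloaded: V_out = x·V_CC = 6.05 V.)

V_out ≈ 5.86 V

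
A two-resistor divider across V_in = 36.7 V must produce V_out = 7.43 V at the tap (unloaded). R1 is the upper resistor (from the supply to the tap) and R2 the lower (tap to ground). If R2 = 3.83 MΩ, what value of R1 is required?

R1 ≈ 15.1 MΩ

Required fraction k = V_out/V_in = 0.2025.
R1 = R2·(1/k − 1) = 3.83 × 3.939 = 15.09 MΩ.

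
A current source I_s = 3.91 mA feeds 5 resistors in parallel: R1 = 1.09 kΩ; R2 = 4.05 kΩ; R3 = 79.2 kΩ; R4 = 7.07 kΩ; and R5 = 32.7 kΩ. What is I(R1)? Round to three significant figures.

Conductances: ΣG = 1/1.09 + 1/4.05 + 1/79.2 + 1/7.07 + 1/32.7 = 1.349 (1/kΩ).
Current divider: I(R1) = I_s · G_k/ΣG = 3.91 × (0.9174/1.349) = 3.91 × 0.6801 = 2.659 mA.

I ≈ 2.66 mA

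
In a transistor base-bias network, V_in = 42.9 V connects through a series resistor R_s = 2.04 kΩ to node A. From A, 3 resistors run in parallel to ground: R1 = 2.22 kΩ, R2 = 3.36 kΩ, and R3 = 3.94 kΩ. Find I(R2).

Parallel bank: R_p = 1/(1/2.22 + 1/3.36 + 1/3.94) = 0.9981 kΩ.
V_A by voltage divider: V_A = 42.9 × 0.9981/(2.04 + 0.9981) = 14.09 V.
Branch current I = V_A/R2 = 14.09/3.36 = 4.195 mA.

I ≈ 4.19 mA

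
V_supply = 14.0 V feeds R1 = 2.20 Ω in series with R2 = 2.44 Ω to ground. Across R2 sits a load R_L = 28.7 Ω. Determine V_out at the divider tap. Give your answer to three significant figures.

First combine the lower leg with the load: R2 ‖ R_L = 2.249 Ω.
Voltage divider with the loaded lower leg: V_out = 14.0 × 2.249/(2.20 + 2.249) = 14.0 × 0.5055 = 7.077 V.
(Unloaded it would be 7.36 V; the load pulls it down.)

V_out ≈ 7.08 V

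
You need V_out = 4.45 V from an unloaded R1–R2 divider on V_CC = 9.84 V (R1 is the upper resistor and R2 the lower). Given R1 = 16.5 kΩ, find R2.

The divider ratio is R2/(R1+R2) = 4.45/9.84 = 0.4522.
Rearranging, R2 = R1·k/(1−k) = 16.5 × 0.8256 = 13.62 kΩ.

R2 ≈ 13.6 kΩ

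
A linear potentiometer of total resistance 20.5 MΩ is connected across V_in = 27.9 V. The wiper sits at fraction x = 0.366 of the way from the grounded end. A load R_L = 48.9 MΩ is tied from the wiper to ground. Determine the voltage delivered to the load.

V_out ≈ 9.31 V

Split the track: R_lower = x·R_p = 7.503 MΩ, R_upper = (1−x)·R_p = 13.00 MΩ.
R_L loads the lower segment: effective lower R = 6.505 MΩ.
Then V_out = V_in · 6.505/(13.00 + 6.505) = 9.306 V.
(Unloaded: V_out = x·V_in = 10.2 V.)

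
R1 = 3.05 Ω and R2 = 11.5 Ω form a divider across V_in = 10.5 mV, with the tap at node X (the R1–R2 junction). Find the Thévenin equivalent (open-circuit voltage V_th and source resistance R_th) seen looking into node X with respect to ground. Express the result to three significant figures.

V_th ≈ 8.30 mV, R_th ≈ 2.41 Ω

Open-circuit (no load on X): V_th = V_in · R2/(R1 + R2) = 10.5 × 11.5/(3.050 + 11.5) = 8.299 mV.
With V_in suppressed (replaced by a short), R_th = R1 ‖ R2 = (3.050 × 11.5)/(3.050 + 11.5) = 2.411 Ω.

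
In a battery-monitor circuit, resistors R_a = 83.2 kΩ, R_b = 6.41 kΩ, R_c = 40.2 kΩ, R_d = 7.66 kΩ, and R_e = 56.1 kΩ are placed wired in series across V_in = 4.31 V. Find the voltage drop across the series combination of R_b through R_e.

V ≈ 2.46 V

Total series resistance ΣR = 83.2 + 6.41 + 40.2 + 7.66 + 56.1 = 193.6 kΩ.
R_{R_b..R_e} = 6.41 + 40.2 + 7.66 + 56.1 = 110.4 kΩ.
By the voltage-divider rule, V = 4.31 × 110.4/193.6 = 2.457 V.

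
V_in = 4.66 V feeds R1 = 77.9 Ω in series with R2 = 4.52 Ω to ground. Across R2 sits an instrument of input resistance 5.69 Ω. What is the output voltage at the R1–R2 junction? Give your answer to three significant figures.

The load sits in parallel with R2, giving an effective lower resistance R2' = R2·R_L/(R2+R_L) = 2.519 Ω.
Voltage divider with the loaded lower leg: V_out = 4.66 × 2.519/(77.9 + 2.519) = 4.66 × 0.03132 = 0.1460 V.

V_out ≈ 0.146 V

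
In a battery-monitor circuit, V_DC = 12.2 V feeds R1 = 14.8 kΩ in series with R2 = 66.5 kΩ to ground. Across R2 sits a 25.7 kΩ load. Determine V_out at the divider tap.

V_out ≈ 6.78 V

R2 ‖ R_L = (66.5 × 25.7)/(66.5 + 25.7) = 18.54 kΩ.
Then V_out = V_DC · R2'/(R1 + R2') = 12.2 × 18.54/33.34 = 6.784 V.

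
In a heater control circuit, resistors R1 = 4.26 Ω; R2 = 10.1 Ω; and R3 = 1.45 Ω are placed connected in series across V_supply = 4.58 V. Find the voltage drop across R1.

ΣR = 4.26 + 10.1 + 1.45 = 15.81 Ω.
V = V_supply · R/ΣR = 4.58 × 0.2694 = 1.234 V.

V ≈ 1.23 V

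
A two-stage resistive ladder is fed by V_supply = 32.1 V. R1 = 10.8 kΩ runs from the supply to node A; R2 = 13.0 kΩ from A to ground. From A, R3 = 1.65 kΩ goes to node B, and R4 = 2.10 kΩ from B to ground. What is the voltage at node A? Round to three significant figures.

V_A ≈ 6.81 V

The second stage (R3 + R4 = 3.750 kΩ) loads node A in parallel with R2.
Effective lower resistance at A: R2 ‖ 3.750 = 2.910 kΩ.
So V_A = 32.1 × 0.2123 = 6.814 V.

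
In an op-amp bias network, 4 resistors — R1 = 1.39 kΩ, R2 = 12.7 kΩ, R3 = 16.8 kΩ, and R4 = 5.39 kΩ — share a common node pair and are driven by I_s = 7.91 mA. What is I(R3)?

ΣG = 1/1.39 + 1/12.7 + 1/16.8 + 1/5.39 = 1.043.
By the current-divider rule, I = I_s · G_k/ΣG = 7.91 × 0.05706 = 0.4513 mA.

I ≈ 0.451 mA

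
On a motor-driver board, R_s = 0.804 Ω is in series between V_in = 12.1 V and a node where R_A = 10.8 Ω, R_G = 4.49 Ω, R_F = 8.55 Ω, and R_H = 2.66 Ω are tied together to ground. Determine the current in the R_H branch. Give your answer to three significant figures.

I ≈ 2.76 A

Equivalent of the parallel group: R_p = 1.237 Ω.
V_A by voltage divider: V_A = 12.1 × 1.237/(0.804 + 1.237) = 7.334 V.
Branch current I = V_A/R_H = 7.334/2.66 = 2.757 A.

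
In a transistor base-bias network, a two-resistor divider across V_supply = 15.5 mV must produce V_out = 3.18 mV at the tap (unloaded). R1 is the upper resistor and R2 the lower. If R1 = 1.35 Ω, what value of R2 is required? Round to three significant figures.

R2 ≈ 0.348 Ω

Required fraction k = V_out/V_supply = 0.2052.
So R2 = R1 · V_out/(V_supply − V_out) = 1.35 × 3.18/(15.5 − 3.18) = 1.35 × 0.2581 = 0.3485 Ω.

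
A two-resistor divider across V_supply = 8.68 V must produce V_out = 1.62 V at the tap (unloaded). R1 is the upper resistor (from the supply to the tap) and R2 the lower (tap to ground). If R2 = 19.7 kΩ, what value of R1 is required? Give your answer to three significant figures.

R1 ≈ 85.9 kΩ

The divider ratio is R2/(R1+R2) = 1.62/8.68 = 0.1866.
Rearranging, R1 = R2·(1−k)/k = 19.7 × 4.358 = 85.85 kΩ.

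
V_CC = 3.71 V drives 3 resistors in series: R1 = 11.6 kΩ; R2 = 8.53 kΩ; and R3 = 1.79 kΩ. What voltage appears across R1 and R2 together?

V ≈ 3.41 V

ΣR = 11.6 + 8.53 + 1.79 = 21.92 kΩ.
R_{R1..R2} = 11.6 + 8.53 = 20.13 kΩ.
By the voltage-divider rule, V = 3.71 × 20.13/21.92 = 3.407 V.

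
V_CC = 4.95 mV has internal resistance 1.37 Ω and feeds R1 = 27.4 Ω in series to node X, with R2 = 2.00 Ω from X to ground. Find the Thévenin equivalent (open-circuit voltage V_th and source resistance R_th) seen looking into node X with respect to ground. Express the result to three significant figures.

R1' = 1.37 + 27.4 = 28.77 Ω (source resistance + R1).
With X open, the divider is unloaded: V_th = 4.95 × 2.00/30.77 = 0.3217 mV.
With V_CC suppressed (replaced by a short), R_th = R1' ‖ R2 = (28.77 × 2.00)/(28.77 + 2.00) = 1.870 Ω.

V_th ≈ 0.322 mV, R_th ≈ 1.87 Ω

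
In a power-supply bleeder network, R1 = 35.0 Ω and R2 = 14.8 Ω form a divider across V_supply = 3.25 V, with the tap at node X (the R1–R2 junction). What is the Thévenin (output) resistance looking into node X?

With V_supply suppressed (replaced by a short), R_th = R1 ‖ R2 = (35.00 × 14.8)/(35.00 + 14.8) = 10.40 Ω.

R_th ≈ 10.4 Ω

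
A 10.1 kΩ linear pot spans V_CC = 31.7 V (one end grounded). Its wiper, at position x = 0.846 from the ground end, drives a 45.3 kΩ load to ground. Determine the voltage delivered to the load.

V_out ≈ 26.1 V

Split the track: R_lower = x·R_p = 8.545 kΩ, R_upper = (1−x)·R_p = 1.555 kΩ.
(x·R_p) ‖ R_L = 7.189 kΩ.
V_out = 31.7 × 7.189/(1.555 + 7.189) = 26.06 V.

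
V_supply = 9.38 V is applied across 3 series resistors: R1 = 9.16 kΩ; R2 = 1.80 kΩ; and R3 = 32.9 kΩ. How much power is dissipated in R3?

The common current is I = 9.38/43.86 = 0.2139 mA.
V(R3) = I·R = 7.036 V; P = V·I = 7.036 × 0.2139 = 1.505 mW.

P ≈ 1.50 mW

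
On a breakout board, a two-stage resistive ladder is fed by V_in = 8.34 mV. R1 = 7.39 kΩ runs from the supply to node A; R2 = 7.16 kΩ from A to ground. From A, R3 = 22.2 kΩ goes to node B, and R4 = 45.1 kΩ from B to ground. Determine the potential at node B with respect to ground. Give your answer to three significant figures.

Looking into the second stage from A: R3 + R4 = 67.30 kΩ appears in parallel with R2.
Effective lower resistance at A: R2 ‖ 67.30 = 6.472 kΩ.
V_A = 8.34 × 6.472/(7.39 + 6.472) = 3.894 mV.
Stage 2 is unloaded, so V_B = V_A · R4/(R3+R4) = 3.894 × 45.1/67.30 = 2.609 mV.

V_B ≈ 2.61 mV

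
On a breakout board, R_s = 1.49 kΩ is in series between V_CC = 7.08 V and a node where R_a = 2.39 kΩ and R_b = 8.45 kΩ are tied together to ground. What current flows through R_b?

I ≈ 0.466 mA

Combine the parallel branches: R_p = (1/2.39 + 1/8.45)⁻¹ = 1.863 kΩ.
V_A = 7.08 × 1.863/3.353 = 3.934 V.
Branch current I = V_A/R_b = 3.934/8.45 = 0.4655 mA.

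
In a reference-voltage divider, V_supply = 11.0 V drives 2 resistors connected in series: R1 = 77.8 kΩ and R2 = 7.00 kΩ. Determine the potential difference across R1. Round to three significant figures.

V ≈ 10.1 V

Series total: ΣR = 77.8 + 7.00 = 84.80 kΩ.
Voltage divider: V = V_supply · (77.80 / 84.80) = 11.0 × 0.9175 = 10.09 V.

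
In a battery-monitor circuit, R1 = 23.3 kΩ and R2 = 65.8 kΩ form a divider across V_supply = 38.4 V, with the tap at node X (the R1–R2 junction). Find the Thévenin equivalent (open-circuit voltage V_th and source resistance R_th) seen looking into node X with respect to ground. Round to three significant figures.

Open-circuit (no load on X): V_th = V_supply · R2/(R1 + R2) = 38.4 × 65.8/(23.30 + 65.8) = 28.36 V.
Zeroing V_supply shorts the top of R1 to ground, so R_th = R1 ‖ R2 = 17.21 kΩ.

V_th ≈ 28.4 V, R_th ≈ 17.2 kΩ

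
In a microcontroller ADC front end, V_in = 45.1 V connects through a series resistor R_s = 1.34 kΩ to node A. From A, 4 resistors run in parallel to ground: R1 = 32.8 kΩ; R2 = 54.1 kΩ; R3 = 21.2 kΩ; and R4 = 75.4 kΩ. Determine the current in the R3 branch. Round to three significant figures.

I ≈ 1.86 mA

Combine the parallel branches: R_p = (1/32.8 + 1/54.1 + 1/21.2 + 1/75.4)⁻¹ = 9.140 kΩ.
Node voltage V_A = V_in · R_p/(R_s + R_p) = 45.1 × 0.8721 = 39.33 V.
Branch current I = V_A/R3 = 39.33/21.2 = 1.855 mA.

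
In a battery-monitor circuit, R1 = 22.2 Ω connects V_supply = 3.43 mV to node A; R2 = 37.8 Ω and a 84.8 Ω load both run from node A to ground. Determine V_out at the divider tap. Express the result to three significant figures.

The load sits in parallel with R2, giving an effective lower resistance R2' = R2·R_L/(R2+R_L) = 26.15 Ω.
Now apply the divider: V_out = 3.43 × 0.5408 = 1.855 mV.

V_out ≈ 1.85 mV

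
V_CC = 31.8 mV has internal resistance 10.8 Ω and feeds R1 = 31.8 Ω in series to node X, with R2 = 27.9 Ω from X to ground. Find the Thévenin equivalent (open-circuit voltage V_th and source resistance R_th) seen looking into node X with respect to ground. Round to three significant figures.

V_th ≈ 12.6 mV, R_th ≈ 16.9 Ω

R1' = 10.8 + 31.8 = 42.60 Ω (source resistance + R1).
Open-circuit (no load on X): V_th = V_CC · R2/(R1' + R2) = 31.8 × 27.9/(42.60 + 27.9) = 12.58 mV.
With V_CC suppressed (replaced by a short), R_th = R1' ‖ R2 = (42.60 × 27.9)/(42.60 + 27.9) = 16.86 Ω.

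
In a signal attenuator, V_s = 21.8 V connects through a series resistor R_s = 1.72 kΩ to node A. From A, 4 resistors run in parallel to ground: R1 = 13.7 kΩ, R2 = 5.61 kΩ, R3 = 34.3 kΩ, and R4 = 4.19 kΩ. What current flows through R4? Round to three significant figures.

I ≈ 2.75 mA

Parallel bank: R_p = 1/(1/13.7 + 1/5.61 + 1/34.3 + 1/4.19) = 1.927 kΩ.
Node voltage V_A = V_s · R_p/(R_s + R_p) = 21.8 × 0.5283 = 11.52 V.
Branch current I = V_A/R4 = 11.52/4.19 = 2.749 mA.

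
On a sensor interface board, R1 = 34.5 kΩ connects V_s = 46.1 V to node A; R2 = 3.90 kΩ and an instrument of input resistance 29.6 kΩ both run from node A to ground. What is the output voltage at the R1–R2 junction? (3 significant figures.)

First combine the lower leg with the load: R2 ‖ R_L = 3.446 kΩ.
Then V_out = V_s · R2'/(R1 + R2') = 46.1 × 3.446/37.95 = 4.186 V.

V_out ≈ 4.19 V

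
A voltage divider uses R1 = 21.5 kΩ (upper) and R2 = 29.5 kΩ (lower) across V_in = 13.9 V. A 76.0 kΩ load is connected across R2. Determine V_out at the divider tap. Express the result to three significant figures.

The load sits in parallel with R2, giving an effective lower resistance R2' = R2·R_L/(R2+R_L) = 21.25 kΩ.
Voltage divider with the loaded lower leg: V_out = 13.9 × 21.25/(21.5 + 21.25) = 13.9 × 0.4971 = 6.910 V.
(Unloaded it would be 8.04 V; the load pulls it down.)

V_out ≈ 6.91 V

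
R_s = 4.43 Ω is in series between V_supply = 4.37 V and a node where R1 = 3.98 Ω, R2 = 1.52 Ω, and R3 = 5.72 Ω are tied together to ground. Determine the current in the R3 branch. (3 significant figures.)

Combine the parallel branches: R_p = (1/3.98 + 1/1.52 + 1/5.72)⁻¹ = 0.9225 Ω.
V_A = 4.37 × 0.9225/5.353 = 0.7532 V.
Branch current I = V_A/R3 = 0.7532/5.72 = 0.1317 A.
(Check via current divider: I_total = 0.8164 A; share G_k/ΣG = 0.1613 → same result.)

I ≈ 0.132 A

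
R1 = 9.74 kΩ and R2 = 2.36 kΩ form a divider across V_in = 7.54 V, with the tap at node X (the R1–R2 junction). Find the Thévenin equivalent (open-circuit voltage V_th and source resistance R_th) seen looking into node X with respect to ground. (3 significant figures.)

With X open, the divider is unloaded: V_th = 7.54 × 2.36/12.10 = 1.471 V.
Looking into X with the source shorted: R_th = R1·R2/(R1+R2) = 9.740 × 2.36/12.10 = 1.900 kΩ.

V_th ≈ 1.47 V, R_th ≈ 1.90 kΩ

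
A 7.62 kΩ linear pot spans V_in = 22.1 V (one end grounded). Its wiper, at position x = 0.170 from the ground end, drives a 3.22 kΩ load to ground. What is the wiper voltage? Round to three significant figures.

The pot divides into 6.325 kΩ above the wiper and 1.295 kΩ below.
Lower segment in parallel with the load: 1.295 ‖ 3.22 = 0.9238 kΩ.
V_out = 22.1 × 0.9238/(6.325 + 0.9238) = 2.817 V.

V_out ≈ 2.82 V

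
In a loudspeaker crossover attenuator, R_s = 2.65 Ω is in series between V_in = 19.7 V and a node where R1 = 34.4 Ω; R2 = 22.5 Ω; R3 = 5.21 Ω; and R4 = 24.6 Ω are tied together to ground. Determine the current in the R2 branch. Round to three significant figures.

Equivalent of the parallel group: R_p = 3.267 Ω.
V_A = 19.7 × 3.267/5.917 = 10.88 V.
I(R2) = V_A / R2 = 10.88/22.5 = 0.4834 A.

I ≈ 0.483 A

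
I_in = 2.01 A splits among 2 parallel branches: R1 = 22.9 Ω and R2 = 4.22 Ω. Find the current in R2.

I ≈ 1.70 A

With just two branches, the current splits inversely with resistance.
I(R2) = 2.01 × 22.9/(22.9 + 4.22) = 2.01 × 0.8444 = 1.697 A.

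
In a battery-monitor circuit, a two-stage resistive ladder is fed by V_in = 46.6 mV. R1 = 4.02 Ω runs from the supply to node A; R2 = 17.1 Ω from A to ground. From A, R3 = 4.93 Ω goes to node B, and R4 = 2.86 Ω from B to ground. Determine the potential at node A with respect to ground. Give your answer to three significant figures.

V_A ≈ 26.6 mV

Node A sees R2 in parallel with the series input of stage 2, R3 + R4 = 7.790 Ω.
R2 ‖ (R3+R4) = 5.352 Ω.
V_A = 46.6 × 5.352/(4.02 + 5.352) = 26.61 mV.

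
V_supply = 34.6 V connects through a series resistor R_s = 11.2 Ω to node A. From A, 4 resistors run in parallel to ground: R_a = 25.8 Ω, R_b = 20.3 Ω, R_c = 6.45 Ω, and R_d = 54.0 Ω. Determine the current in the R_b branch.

Combine the parallel branches: R_p = (1/25.8 + 1/20.3 + 1/6.45 + 1/54.0)⁻¹ = 3.823 Ω.
V_A = 34.6 × 3.823/15.02 = 8.805 V.
Branch current I = V_A/R_b = 8.805/20.3 = 0.4337 A.
(Check via current divider: I_total = 2.303 A; share G_k/ΣG = 0.1883 → same result.)

I ≈ 0.434 A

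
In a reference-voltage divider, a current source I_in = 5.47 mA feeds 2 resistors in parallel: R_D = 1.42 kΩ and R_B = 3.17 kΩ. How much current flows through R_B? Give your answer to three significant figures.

I ≈ 1.69 mA

With just two branches, the current splits inversely with resistance.
So I = 5.47 × 1.42/4.590 = 1.692 mA.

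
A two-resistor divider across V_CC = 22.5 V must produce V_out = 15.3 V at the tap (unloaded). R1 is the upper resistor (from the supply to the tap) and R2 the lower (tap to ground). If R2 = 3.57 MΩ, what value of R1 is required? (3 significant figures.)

The divider ratio is R2/(R1+R2) = 15.3/22.5 = 0.6800.
So R1 = R2 · (V_CC/V_out − 1) = 3.57 × (22.5/15.3 − 1) = 3.57 × 0.4706 = 1.680 MΩ.

R1 ≈ 1.68 MΩ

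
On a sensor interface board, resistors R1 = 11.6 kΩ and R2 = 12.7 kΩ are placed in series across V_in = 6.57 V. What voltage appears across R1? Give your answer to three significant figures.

V ≈ 3.14 V

Series total: ΣR = 11.6 + 12.7 = 24.30 kΩ.
By the voltage-divider rule, V = 6.57 × 11.60/24.30 = 3.136 V.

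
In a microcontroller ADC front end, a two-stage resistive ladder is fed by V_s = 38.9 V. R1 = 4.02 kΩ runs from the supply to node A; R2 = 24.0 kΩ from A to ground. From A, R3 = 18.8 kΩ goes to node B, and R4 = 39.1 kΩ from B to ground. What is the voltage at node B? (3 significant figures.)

V_B ≈ 21.2 V

Looking into the second stage from A: R3 + R4 = 57.90 kΩ appears in parallel with R2.
R2 ‖ (R3+R4) = 16.97 kΩ.
V_A = 38.9 × 16.97/(4.02 + 16.97) = 31.45 V.
Stage 2 is unloaded, so V_B = V_A · R4/(R3+R4) = 31.45 × 39.1/57.90 = 21.24 V.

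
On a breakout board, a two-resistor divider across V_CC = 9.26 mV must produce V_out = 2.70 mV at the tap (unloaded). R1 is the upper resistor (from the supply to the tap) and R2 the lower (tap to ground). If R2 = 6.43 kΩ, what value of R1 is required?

V_out/V_CC = R2/(R1+R2) = 0.2916.
R1 = R2·(1/k − 1) = 6.43 × 2.430 = 15.62 kΩ.

R1 ≈ 15.6 kΩ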